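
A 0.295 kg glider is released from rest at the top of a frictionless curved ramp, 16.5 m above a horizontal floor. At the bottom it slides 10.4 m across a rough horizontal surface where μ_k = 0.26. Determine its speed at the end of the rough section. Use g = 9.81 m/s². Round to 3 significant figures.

v = 16.5 m/s

Applying the work–energy principle:
mgh = ½mv² + μ_k m g d
W_f = μ_k mg d = (0.26)(0.295)(9.81)(10.4) = 7.825 J
½mv² = mgh − W_f = 47.750 − 7.825 = 39.925 J
v = √(2 × 39.925/0.295) = 16.45 m/s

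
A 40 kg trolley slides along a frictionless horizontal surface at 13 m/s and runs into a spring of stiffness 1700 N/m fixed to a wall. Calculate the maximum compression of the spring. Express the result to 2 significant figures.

All KE is stored as spring PE at maximum compression: ½mv² = ½kx²
x = v√(m/k) = 13 × √(40/1700) = 1.994 m

x = 2.0 m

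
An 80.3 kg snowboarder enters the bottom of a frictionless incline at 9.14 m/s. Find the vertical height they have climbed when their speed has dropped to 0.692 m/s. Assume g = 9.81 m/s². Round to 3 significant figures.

h = 4.23 m

Energy balance between the two points: ½mv₁² = ½mv₂² + mgh
h = (v₁² − v₂²)/(2g) = (9.14² − 0.692²)/(2 × 9.81) = 4.233 m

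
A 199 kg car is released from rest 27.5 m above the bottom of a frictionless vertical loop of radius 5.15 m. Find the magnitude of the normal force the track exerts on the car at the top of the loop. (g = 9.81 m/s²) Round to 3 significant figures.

Energy from release to top (height 2r): mgh = ½mv_top² + mg(2r)
v_top² = 2g(h − 2r) = 2(9.81)(27.5 − 10.30) = 337.46 m²/s²
At the top, both N and weight point toward the centre: N + mg = mv_top²/r
N = m(v_top²/r − g) = 199(337.46/5.15 − 9.81) = 11088 N

N = 11100 N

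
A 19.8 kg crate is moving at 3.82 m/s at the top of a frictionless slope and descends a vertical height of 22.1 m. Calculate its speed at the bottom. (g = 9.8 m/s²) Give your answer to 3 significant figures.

v = 21.2 m/s

By conservation of mechanical energy, ½mv₀² + mgh = ½mv²
v² = v₀² + 2gh = (3.82)² + 2(9.8)(22.1) = 447.75
v = √447.75 = 21.16 m/s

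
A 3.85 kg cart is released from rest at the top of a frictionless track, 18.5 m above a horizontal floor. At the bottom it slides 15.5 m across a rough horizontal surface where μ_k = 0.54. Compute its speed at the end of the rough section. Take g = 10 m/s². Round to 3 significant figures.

v = 14.2 m/s

Energy at the top = energy at the end + work done against friction:
mgh = ½mv² + μ_k m g d
W_f = μ_k mg d = (0.54)(3.85)(10)(15.5) = 322.2 J
½mv² = mgh − W_f = 712.25 − 322.2 = 390.00 J
v = √(2 × 390.00/3.85) = 14.23 m/s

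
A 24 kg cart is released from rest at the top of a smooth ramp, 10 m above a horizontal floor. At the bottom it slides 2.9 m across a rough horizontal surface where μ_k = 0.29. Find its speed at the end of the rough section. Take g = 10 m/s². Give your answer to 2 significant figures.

v = 14 m/s

Energy bookkeeping (friction removes W_f = μ_k N d):
mgh = ½mv² + μ_k m g d
W_f = μ_k mg d = (0.29)(24)(10)(2.9) = 201.8 J
½mv² = mgh − W_f = 2400.0 − 201.8 = 2198.2 J
v = √(2 × 2198.2/24) = 13.53 m/s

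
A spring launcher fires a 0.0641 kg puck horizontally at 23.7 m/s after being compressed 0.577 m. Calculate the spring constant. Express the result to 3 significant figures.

½kx² = ½mv²
k = mv²/x² = (0.0641)(23.7)²/(0.577)² = 108.1 N/m

k = 108 N/m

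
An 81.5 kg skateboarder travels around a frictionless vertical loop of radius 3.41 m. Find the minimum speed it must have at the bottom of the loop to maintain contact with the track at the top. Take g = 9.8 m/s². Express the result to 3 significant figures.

v = 12.9 m/s

At the top: mg = mv_top²/r ⇒ v_top² = gr = 33.42 m²/s²
Energy from bottom to top (height 2r): ½mv_bot² = ½mv_top² + mg(2r)
v_bot² = gr + 4gr = 5gr = 167.1
v_bot = √(5gr) = 12.93 m/s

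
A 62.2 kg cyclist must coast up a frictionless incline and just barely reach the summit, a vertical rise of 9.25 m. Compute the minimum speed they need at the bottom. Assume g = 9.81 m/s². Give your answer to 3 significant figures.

At the top they are momentarily at rest, so all KE converts to PE: ½mv² = mgh
v = √(2gh) = √(2 × 9.81 × 9.25) = 13.47 m/s

v = 13.5 m/s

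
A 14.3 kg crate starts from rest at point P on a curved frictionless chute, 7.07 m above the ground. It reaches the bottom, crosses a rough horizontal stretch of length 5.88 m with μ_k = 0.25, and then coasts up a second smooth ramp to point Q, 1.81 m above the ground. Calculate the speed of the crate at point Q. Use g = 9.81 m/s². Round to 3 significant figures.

v = 8.62 m/s

Energy at P: mgh₁ = (14.3)(9.81)(7.07) = 991.80 J
Friction loss: W_f = μ_k mg d = 206.2 J
At Q: ½mv² + mgh₂ = mgh₁ − W_f
½mv² = 991.80 − 206.2 − 253.91 = 531.67 J
v = √(2 × 531.67/14.3) = 8.623 m/s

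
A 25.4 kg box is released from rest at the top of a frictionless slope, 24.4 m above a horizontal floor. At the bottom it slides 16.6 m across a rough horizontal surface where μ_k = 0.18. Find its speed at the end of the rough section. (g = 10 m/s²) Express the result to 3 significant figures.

Energy bookkeeping (friction removes W_f = μ_k N d):
mgh = ½mv² + μ_k m g d
W_f = μ_k mg d = (0.18)(25.4)(10)(16.6) = 759.0 J
½mv² = mgh − W_f = 6197.6 − 759.0 = 5438.6 J
v = √(2 × 5438.6/25.4) = 20.69 m/s

v = 20.7 m/s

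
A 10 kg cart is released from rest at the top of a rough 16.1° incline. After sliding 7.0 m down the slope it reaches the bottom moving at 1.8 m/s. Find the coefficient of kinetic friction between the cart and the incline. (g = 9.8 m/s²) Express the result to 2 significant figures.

mgh = ½mv² + μ_k (mg cosθ) L, with h = L sinθ
mgL sinθ = 190.24 J; ½mv² = 16.200 J
W_f = 190.24 − 16.200 = 174.0 J
μ_k = W_f/(mg cosθ · L) = 174.0/(94.16 × 7.0) = 0.2641

μ_k = 0.26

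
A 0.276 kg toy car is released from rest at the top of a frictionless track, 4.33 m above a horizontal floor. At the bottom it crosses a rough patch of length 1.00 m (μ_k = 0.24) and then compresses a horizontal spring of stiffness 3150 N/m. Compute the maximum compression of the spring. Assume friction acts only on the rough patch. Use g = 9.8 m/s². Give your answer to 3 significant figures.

Initial energy: E₁ = mgh = (0.276)(9.8)(4.33) = 11.712 J
Friction removes W_f = μ_k mg d = (0.24)(0.276)(9.8)(1.00) = 0.6492 J
Energy reaching the spring: E = 11.712 − 0.6492 = 11.063 J
At max compression ½kx² = E ⇒ x = √(2E/k) = √(2 × 11.063/3150) = 0.08381 m

x = 0.0838 m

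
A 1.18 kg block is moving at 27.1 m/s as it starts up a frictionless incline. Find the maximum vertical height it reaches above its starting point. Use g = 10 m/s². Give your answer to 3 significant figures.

h = 36.7 m

By energy conservation, ½mv² = mgh
h = v²/(2g) = 27.1²/(2 × 10) = 36.72 m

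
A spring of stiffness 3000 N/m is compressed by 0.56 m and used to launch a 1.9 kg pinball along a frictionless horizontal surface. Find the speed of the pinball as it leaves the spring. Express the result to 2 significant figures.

Conservation of energy: ½kx² = ½mv²
v = x√(k/m) = 0.56 × √(3000/1.9) = 22.25 m/s

v = 22 m/s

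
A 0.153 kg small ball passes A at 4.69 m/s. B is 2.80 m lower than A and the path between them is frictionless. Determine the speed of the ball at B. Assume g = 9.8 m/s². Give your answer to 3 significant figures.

v = 8.77 m/s

Energy conservation between the two points: ½mv₀² + mgh = ½mv²
v² = v₀² + 2gh = (4.69)² + 2(9.8)(2.80) = 76.876
v = √76.876 = 8.768 m/s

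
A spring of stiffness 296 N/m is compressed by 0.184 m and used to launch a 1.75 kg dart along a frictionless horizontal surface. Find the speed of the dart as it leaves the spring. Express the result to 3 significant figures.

v = 2.39 m/s

Spring PE converts entirely to kinetic energy: ½kx² = ½mv²
v = x√(k/m) = 0.184 × √(296/1.75) = 2.393 m/s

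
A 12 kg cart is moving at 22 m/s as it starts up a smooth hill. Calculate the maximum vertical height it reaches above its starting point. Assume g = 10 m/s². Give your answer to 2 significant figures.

h = 24 m

Setting KE at the bottom equal to PE gained: ½mv² = mgh
h = v²/(2g) = 22²/(2 × 10) = 24.20 m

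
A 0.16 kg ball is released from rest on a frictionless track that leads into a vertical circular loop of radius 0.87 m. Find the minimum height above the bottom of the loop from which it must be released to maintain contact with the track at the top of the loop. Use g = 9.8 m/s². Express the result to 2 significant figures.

At the top, for minimum speed gravity alone supplies the centripetal force: mg = mv_top²/r ⇒ v_top² = gr = 8.526 m²/s²
Energy conservation from release height h to the top (height 2r): mgh = ½mv_top² + mg(2r)
h = v_top²/(2g) + 2r = r/2 + 2r = 5r/2 = 2.175 m

h = 2.2 m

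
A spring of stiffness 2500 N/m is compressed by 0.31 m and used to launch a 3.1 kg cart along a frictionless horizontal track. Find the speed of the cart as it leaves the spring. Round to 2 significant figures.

v = 8.8 m/s

Spring PE converts entirely to kinetic energy: ½kx² = ½mv²
v = x√(k/m) = 0.31 × √(2500/3.1) = 8.803 m/s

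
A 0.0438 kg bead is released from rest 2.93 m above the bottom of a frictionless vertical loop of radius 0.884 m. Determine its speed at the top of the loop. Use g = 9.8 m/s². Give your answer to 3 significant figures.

v = 4.77 m/s

Energy conservation: mgh = ½mv_top² + mg(2r)
v_top² = 2g(h − 2r) = 2(9.8)(2.93 − 1.768) = 22.78
v_top = 4.772 m/s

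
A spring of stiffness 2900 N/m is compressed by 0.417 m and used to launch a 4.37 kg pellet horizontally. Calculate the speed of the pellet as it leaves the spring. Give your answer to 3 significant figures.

Spring PE converts entirely to kinetic energy: ½kx² = ½mv²
v = x√(k/m) = 0.417 × √(2900/4.37) = 10.74 m/s

v = 10.7 m/s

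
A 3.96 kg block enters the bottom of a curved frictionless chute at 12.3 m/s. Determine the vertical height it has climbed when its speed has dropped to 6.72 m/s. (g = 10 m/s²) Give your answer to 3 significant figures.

Energy balance between the two points: ½mv₁² = ½mv₂² + mgh
h = (v₁² − v₂²)/(2g) = (12.3² − 6.72²)/(2 × 10) = 5.307 m

h = 5.31 m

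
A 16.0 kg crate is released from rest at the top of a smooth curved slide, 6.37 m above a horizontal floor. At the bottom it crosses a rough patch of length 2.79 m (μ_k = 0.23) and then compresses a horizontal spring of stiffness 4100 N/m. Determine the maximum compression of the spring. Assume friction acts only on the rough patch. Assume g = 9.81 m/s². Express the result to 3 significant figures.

Initial energy: E₁ = mgh = (16.0)(9.81)(6.37) = 999.84 J
Friction removes W_f = μ_k mg d = (0.23)(16.0)(9.81)(2.79) = 100.7 J
Energy reaching the spring: E = 999.84 − 100.7 = 899.11 J
At max compression ½kx² = E ⇒ x = √(2E/k) = √(2 × 899.11/4100) = 0.6623 m

x = 0.662 m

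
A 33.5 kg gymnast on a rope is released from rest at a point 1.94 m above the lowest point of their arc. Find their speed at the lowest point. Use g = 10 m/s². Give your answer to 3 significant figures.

v = 6.23 m/s

By conservation of mechanical energy, mgh = ½mv²
v = √(2gh) = √(2 × 10 × 1.94) = √38.800 = 6.229 m/s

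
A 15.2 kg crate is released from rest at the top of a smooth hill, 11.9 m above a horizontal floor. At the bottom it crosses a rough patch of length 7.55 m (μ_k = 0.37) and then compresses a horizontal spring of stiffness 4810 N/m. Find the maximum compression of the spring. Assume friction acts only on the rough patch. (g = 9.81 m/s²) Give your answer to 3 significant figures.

Initial energy: E₁ = mgh = (15.2)(9.81)(11.9) = 1774.4 J
Friction removes W_f = μ_k mg d = (0.37)(15.2)(9.81)(7.55) = 416.5 J
Energy reaching the spring: E = 1774.4 − 416.5 = 1357.9 J
At max compression ½kx² = E ⇒ x = √(2E/k) = √(2 × 1357.9/4810) = 0.7514 m

x = 0.751 m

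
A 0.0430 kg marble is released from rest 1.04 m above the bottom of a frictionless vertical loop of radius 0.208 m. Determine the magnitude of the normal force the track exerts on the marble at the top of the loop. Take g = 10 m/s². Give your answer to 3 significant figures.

N = 2.15 N

Energy from release to top (height 2r): mgh = ½mv_top² + mg(2r)
v_top² = 2g(h − 2r) = 2(10)(1.04 − 0.4160) = 12.480 m²/s²
At the top, both N and weight point toward the centre: N + mg = mv_top²/r
N = m(v_top²/r − g) = 0.0430(12.480/0.208 − 10) = 2.150 N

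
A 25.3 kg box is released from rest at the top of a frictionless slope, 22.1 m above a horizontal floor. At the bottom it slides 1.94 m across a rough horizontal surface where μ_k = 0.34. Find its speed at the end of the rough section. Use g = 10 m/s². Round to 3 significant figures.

v = 20.7 m/s

Energy bookkeeping (friction removes W_f = μ_k N d):
mgh = ½mv² + μ_k m g d
W_f = μ_k mg d = (0.34)(25.3)(10)(1.94) = 166.9 J
½mv² = mgh − W_f = 5591.3 − 166.9 = 5424.4 J
v = √(2 × 5424.4/25.3) = 20.71 m/s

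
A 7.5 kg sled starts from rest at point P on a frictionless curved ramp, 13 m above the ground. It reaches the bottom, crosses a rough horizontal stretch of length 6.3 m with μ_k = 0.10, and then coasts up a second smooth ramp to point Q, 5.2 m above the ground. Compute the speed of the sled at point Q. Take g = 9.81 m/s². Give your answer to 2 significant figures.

Energy at P: mgh₁ = (7.5)(9.81)(13) = 956.48 J
Friction loss: W_f = μ_k mg d = 46.35 J
At Q: ½mv² + mgh₂ = mgh₁ − W_f
½mv² = 956.48 − 46.35 − 382.59 = 527.53 J
v = √(2 × 527.53/7.5) = 11.86 m/s

v = 12 m/s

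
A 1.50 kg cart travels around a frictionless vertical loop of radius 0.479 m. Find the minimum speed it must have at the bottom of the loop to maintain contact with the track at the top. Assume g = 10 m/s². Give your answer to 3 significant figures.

v = 4.89 m/s

At the top: mg = mv_top²/r ⇒ v_top² = gr = 4.790 m²/s²
Energy from bottom to top (height 2r): ½mv_bot² = ½mv_top² + mg(2r)
v_bot² = gr + 4gr = 5gr = 23.95
v_bot = √(5gr) = 4.894 m/s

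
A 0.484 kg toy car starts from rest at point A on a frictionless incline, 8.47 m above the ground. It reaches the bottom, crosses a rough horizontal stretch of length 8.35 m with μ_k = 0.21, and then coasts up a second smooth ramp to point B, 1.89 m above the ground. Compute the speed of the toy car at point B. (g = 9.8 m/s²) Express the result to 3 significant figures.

Energy at A: mgh₁ = (0.484)(9.8)(8.47) = 40.175 J
Friction loss: W_f = μ_k mg d = 8.317 J
At B: ½mv² + mgh₂ = mgh₁ − W_f
½mv² = 40.175 − 8.317 − 8.9646 = 22.893 J
v = √(2 × 22.893/0.484) = 9.726 m/s

v = 9.73 m/s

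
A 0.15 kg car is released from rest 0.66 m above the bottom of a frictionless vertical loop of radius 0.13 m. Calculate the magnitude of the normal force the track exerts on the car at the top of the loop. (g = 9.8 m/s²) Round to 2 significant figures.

N = 7.6 N

Energy from release to top (height 2r): mgh = ½mv_top² + mg(2r)
v_top² = 2g(h − 2r) = 2(9.8)(0.66 − 0.2600) = 7.8400 m²/s²
At the top, both N and weight point toward the centre: N + mg = mv_top²/r
N = m(v_top²/r − g) = 0.15(7.8400/0.13 − 9.8) = 7.576 N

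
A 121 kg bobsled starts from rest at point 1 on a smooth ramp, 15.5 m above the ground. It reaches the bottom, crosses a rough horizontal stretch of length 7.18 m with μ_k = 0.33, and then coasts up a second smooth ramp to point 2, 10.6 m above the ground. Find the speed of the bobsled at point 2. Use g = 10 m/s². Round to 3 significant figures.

v = 7.11 m/s

Energy at 1: mgh₁ = (121)(10)(15.5) = 18755 J
Friction loss: W_f = μ_k mg d = 2867 J
At 2: ½mv² + mgh₂ = mgh₁ − W_f
½mv² = 18755 − 2867 − 12826 = 3062.0 J
v = √(2 × 3062.0/121) = 7.114 m/s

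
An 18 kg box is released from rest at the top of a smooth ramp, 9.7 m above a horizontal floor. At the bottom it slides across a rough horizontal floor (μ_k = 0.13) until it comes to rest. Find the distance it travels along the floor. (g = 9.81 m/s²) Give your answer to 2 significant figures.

d = 75 m

Energy at the top = energy at the end + work done against friction:
At rest all PE has been dissipated by friction: mgh = μ_k m g d
d = h/μ_k = 9.7/0.13 = 74.62 m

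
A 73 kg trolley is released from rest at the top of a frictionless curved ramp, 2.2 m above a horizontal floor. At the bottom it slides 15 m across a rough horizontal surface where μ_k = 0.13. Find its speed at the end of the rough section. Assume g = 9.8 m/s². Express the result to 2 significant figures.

v = 2.2 m/s

Applying the work–energy principle:
mgh = ½mv² + μ_k m g d
W_f = μ_k mg d = (0.13)(73)(9.8)(15) = 1395 J
½mv² = mgh − W_f = 1573.9 − 1395 = 178.85 J
v = √(2 × 178.85/73) = 2.214 m/s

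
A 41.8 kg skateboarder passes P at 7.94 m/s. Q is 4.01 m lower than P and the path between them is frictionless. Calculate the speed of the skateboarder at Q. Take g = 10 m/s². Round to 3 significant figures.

By conservation of mechanical energy, ½mv₀² + mgh = ½mv²
The mass cancels from both sides.
v² = v₀² + 2gh = (7.94)² + 2(10)(4.01) = 143.24
v = √143.24 = 11.97 m/s

v = 12.0 m/s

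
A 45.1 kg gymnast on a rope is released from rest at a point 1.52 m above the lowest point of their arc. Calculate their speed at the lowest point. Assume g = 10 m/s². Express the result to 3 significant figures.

v = 5.51 m/s

Mechanical energy is conserved (no friction): mgh = ½mv²
v = √(2gh) = √(2 × 10 × 1.52) = √30.400 = 5.514 m/s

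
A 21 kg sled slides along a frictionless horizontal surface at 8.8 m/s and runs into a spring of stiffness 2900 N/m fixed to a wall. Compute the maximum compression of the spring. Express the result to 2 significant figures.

Conservation of energy between contact and max compression: ½mv² = ½kx²
x = v√(m/k) = 8.8 × √(21/2900) = 0.7488 m

x = 0.75 m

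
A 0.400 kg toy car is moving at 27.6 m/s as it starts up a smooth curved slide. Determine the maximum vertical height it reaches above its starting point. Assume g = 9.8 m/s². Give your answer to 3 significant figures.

Setting KE at the bottom equal to PE gained: ½mv² = mgh
h = v²/(2g) = 27.6²/(2 × 9.8) = 38.87 m

h = 38.9 m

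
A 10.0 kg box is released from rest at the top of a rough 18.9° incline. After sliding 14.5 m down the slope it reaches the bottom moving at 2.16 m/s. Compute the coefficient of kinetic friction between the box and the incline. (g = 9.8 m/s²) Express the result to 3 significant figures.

μ_k = 0.325

The energy dissipated by friction is the PE lost minus the KE gained:
mgL sinθ = 460.29 J; ½mv² = 23.328 J
W_f = 460.29 − 23.328 = 437.0 J
μ_k = W_f/(mg cosθ · L) = 437.0/(92.72 × 14.5) = 0.3250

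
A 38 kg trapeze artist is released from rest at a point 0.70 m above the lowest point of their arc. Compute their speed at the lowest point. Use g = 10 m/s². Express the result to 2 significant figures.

Equating total energy at the two states: mgh = ½mv²
v = √(2gh) = √(2 × 10 × 0.70) = √14.000 = 3.742 m/s

v = 3.7 m/s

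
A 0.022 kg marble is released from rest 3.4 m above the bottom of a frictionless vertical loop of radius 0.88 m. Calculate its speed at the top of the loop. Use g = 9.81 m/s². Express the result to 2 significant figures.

Energy conservation: mgh = ½mv_top² + mg(2r)
v_top² = 2g(h − 2r) = 2(9.81)(3.4 − 1.760) = 32.18
v_top = 5.672 m/s

v = 5.7 m/s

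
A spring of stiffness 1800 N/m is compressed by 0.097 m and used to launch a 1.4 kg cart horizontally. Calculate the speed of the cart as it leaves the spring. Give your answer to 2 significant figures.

v = 3.5 m/s

The cart leaves the spring when the spring is at natural length, so ½kx² = ½mv²
v = x√(k/m) = 0.097 × √(1800/1.4) = 3.478 m/s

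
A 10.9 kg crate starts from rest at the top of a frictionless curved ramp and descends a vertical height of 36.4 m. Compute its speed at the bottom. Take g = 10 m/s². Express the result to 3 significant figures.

Equating total energy at the two states: mgh = ½mv²
The mass cancels from both sides.
v = √(2gh) = √(2 × 10 × 36.4) = √728.00 = 26.98 m/s

v = 27.0 m/s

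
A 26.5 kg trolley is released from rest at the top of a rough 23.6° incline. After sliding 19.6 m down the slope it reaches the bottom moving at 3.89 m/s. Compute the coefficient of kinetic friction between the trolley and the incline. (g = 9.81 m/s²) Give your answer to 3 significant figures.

μ_k = 0.394

mgh = ½mv² + μ_k (mg cosθ) L, with h = L sinθ
mgL sinθ = 2039.9 J; ½mv² = 200.50 J
W_f = 2039.9 − 200.50 = 1839 J
μ_k = W_f/(mg cosθ · L) = 1839/(238.2 × 19.6) = 0.3939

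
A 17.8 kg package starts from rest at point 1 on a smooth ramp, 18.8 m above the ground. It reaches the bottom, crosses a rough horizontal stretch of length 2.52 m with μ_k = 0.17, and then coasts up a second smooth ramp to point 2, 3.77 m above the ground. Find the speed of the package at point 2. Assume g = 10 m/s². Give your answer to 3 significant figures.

Energy at 1: mgh₁ = (17.8)(10)(18.8) = 3346.4 J
Friction loss: W_f = μ_k mg d = 76.26 J
At 2: ½mv² + mgh₂ = mgh₁ − W_f
½mv² = 3346.4 − 76.26 − 671.06 = 2599.1 J
v = √(2 × 2599.1/17.8) = 17.09 m/s

v = 17.1 m/s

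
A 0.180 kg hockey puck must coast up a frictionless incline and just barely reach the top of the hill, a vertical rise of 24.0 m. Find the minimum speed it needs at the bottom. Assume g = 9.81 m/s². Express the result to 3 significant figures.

v = 21.7 m/s

At the top it is momentarily at rest, so all KE converts to PE: ½mv² = mgh
v = √(2gh) = √(2 × 9.81 × 24.0) = 21.70 m/s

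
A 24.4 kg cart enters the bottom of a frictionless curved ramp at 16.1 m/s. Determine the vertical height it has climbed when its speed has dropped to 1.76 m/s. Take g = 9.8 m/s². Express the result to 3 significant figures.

h = 13.1 m

Conservation of energy: ½mv₁² = ½mv₂² + mgh
h = (v₁² − v₂²)/(2g) = (16.1² − 1.76²)/(2 × 9.8) = 13.07 m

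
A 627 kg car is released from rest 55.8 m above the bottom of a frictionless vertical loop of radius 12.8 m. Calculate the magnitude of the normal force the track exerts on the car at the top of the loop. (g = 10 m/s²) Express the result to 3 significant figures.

Energy from release to top (height 2r): mgh = ½mv_top² + mg(2r)
v_top² = 2g(h − 2r) = 2(10)(55.8 − 25.60) = 604.00 m²/s²
At the top, both N and weight point toward the centre: N + mg = mv_top²/r
N = m(v_top²/r − g) = 627(604.00/12.8 − 10) = 23317 N

N = 23300 N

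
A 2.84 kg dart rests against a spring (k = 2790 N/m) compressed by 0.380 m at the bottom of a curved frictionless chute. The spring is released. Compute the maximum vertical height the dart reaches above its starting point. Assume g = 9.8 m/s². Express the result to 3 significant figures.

h = 7.24 m

At maximum height the dart is at rest, so ½kx² = mgh
h = kx²/(2mg) = (2790)(0.380)²/(2 × 2.84 × 9.8) = 7.238 m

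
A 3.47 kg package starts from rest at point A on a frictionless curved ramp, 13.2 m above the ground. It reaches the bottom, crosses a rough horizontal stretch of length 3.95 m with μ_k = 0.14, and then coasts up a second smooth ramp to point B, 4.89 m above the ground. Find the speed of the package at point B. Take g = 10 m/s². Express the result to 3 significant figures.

Energy at A: mgh₁ = (3.47)(10)(13.2) = 458.04 J
Friction loss: W_f = μ_k mg d = 19.19 J
At B: ½mv² + mgh₂ = mgh₁ − W_f
½mv² = 458.04 − 19.19 − 169.68 = 269.17 J
v = √(2 × 269.17/3.47) = 12.46 m/s

v = 12.5 m/s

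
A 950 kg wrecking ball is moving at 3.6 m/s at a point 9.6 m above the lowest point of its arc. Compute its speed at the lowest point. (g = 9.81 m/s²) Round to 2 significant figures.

Equating total energy at the two states: ½mv₀² + mgh = ½mv²
The mass cancels from both sides.
v² = v₀² + 2gh = (3.6)² + 2(9.81)(9.6) = 201.31
v = √201.31 = 14.19 m/s

v = 14 m/s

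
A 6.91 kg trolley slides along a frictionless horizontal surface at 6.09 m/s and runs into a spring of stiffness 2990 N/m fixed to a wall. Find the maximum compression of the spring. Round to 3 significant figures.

At max compression the trolley is momentarily at rest: ½mv² = ½kx²
x = v√(m/k) = 6.09 × √(6.91/2990) = 0.2928 m

x = 0.293 m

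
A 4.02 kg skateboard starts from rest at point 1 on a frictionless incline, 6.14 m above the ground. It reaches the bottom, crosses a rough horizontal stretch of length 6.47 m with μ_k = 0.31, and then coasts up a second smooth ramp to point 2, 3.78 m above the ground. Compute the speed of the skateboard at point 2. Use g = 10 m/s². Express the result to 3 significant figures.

v = 2.66 m/s

Energy at 1: mgh₁ = (4.02)(10)(6.14) = 246.83 J
Friction loss: W_f = μ_k mg d = 80.63 J
At 2: ½mv² + mgh₂ = mgh₁ − W_f
½mv² = 246.83 − 80.63 − 151.96 = 14.243 J
v = √(2 × 14.243/4.02) = 2.662 m/s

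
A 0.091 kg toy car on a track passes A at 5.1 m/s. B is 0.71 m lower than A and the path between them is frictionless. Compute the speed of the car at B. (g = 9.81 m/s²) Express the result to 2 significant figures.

By conservation of mechanical energy, ½mv₀² + mgh = ½mv²
v² = v₀² + 2gh = (5.1)² + 2(9.81)(0.71) = 39.940
v = √39.940 = 6.320 m/s

v = 6.3 m/s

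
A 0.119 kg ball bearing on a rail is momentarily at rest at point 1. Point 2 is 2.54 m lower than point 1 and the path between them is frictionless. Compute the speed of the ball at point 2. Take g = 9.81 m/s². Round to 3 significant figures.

v = 7.06 m/s

Energy conservation between the two points: mgh = ½mv²
v = √(2gh) = √(2 × 9.81 × 2.54) = √49.835 = 7.059 m/s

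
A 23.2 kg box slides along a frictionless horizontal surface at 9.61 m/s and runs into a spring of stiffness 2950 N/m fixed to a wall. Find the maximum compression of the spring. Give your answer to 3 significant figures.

All KE is stored as spring PE at maximum compression: ½mv² = ½kx²
x = v√(m/k) = 9.61 × √(23.2/2950) = 0.8522 m

x = 0.852 m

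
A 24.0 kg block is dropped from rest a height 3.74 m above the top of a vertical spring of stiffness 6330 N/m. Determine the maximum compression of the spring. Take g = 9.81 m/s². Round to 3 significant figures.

Measuring PE from the top of the relaxed spring, at max compression the block has dropped H + x with zero KE, so:
mg(H + x) = ½kx²
½(6330)x² − (24.0)(9.81)x − (24.0)(9.81)(3.74) = 0
3165x² − 235.4x − 880.5 = 0
x = [235.4 + √(55432 + 1.1148e+07)]/(2 × 3165) = 0.5660 m

x = 0.566 m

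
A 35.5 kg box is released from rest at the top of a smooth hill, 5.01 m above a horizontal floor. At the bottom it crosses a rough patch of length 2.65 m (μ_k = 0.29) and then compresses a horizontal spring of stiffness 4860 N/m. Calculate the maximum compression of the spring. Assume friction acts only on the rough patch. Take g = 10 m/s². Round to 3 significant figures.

x = 0.787 m

Initial energy: E₁ = mgh = (35.5)(10)(5.01) = 1778.5 J
Friction removes W_f = μ_k mg d = (0.29)(35.5)(10)(2.65) = 272.8 J
Energy reaching the spring: E = 1778.5 − 272.8 = 1505.7 J
At max compression ½kx² = E ⇒ x = √(2E/k) = √(2 × 1505.7/4860) = 0.7872 m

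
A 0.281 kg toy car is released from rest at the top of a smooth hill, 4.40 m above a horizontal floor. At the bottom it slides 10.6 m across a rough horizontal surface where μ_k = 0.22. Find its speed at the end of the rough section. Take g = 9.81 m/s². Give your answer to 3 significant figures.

Applying the work–energy principle:
mgh = ½mv² + μ_k m g d
W_f = μ_k mg d = (0.22)(0.281)(9.81)(10.6) = 6.428 J
½mv² = mgh − W_f = 12.129 − 6.428 = 5.7007 J
v = √(2 × 5.7007/0.281) = 6.370 m/s

v = 6.37 m/s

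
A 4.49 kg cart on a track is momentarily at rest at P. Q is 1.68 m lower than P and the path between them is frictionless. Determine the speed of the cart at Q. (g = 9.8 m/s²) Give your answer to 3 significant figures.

By conservation of mechanical energy, mgh = ½mv²
v = √(2gh) = √(2 × 9.8 × 1.68) = √32.928 = 5.738 m/s

v = 5.74 m/s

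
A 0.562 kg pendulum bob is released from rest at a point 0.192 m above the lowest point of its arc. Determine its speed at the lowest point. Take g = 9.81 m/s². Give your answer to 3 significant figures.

v = 1.94 m/s

Equating total energy at the two states: mgh = ½mv²
v = √(2gh) = √(2 × 9.81 × 0.192) = √3.7670 = 1.941 m/s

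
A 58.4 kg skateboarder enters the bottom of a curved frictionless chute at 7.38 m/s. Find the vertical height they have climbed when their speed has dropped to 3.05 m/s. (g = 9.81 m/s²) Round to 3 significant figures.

Energy balance between the two points: ½mv₁² = ½mv₂² + mgh
h = (v₁² − v₂²)/(2g) = (7.38² − 3.05²)/(2 × 9.81) = 2.302 m

h = 2.30 m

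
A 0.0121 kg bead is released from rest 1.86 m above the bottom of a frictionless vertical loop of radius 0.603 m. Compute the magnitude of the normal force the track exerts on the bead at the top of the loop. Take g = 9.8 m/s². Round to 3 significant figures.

Energy from release to top (height 2r): mgh = ½mv_top² + mg(2r)
v_top² = 2g(h − 2r) = 2(9.8)(1.86 − 1.206) = 12.818 m²/s²
At the top, both N and weight point toward the centre: N + mg = mv_top²/r
N = m(v_top²/r − g) = 0.0121(12.818/0.603 − 9.8) = 0.1386 N

N = 0.139 N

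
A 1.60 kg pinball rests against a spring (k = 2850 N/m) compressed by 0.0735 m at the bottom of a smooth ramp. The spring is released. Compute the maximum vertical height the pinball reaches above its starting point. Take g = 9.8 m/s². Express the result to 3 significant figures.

h = 0.491 m

Energy conservation from release to the highest point: ½kx² = mgh
h = kx²/(2mg) = (2850)(0.0735)²/(2 × 1.60 × 9.8) = 0.4910 m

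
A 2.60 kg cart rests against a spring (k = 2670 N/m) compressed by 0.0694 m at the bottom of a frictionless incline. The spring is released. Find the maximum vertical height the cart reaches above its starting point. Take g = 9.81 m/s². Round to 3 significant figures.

Energy conservation from release to the highest point: ½kx² = mgh
h = kx²/(2mg) = (2670)(0.0694)²/(2 × 2.60 × 9.81) = 0.2521 m

h = 0.252 m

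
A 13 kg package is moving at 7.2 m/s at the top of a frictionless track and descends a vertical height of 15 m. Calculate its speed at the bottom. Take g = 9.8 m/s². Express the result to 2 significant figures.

Energy conservation between the two points: ½mv₀² + mgh = ½mv²
v² = v₀² + 2gh = (7.2)² + 2(9.8)(15) = 345.84
v = √345.84 = 18.60 m/s

v = 19 m/s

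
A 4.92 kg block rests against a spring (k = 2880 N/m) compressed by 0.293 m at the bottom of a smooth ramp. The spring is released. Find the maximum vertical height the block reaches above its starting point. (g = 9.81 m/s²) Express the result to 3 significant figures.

h = 2.56 m

All spring PE becomes gravitational PE at the highest point: ½kx² = mgh
h = kx²/(2mg) = (2880)(0.293)²/(2 × 4.92 × 9.81) = 2.561 m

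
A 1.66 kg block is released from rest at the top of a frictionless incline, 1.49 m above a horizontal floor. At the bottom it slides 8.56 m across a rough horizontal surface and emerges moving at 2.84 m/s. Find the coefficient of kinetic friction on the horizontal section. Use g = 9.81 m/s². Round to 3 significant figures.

μ_k = 0.126

Energy bookkeeping (friction removes W_f = μ_k N d):
mgh = ½mv² + μ_k m g d
mgh = 24.264 J; ½mv² = 6.6944 J
W_f = 24.264 − 6.6944 = 17.57 J
μ_k = W_f/(mg·d) = 17.57/(16.28 × 8.56) = 0.1260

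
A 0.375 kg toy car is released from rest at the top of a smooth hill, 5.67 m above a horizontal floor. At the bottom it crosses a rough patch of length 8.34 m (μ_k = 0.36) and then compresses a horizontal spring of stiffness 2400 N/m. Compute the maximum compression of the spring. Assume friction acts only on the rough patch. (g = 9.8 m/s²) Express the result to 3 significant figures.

x = 0.0904 m

Initial energy: E₁ = mgh = (0.375)(9.8)(5.67) = 20.837 J
Friction removes W_f = μ_k mg d = (0.36)(0.375)(9.8)(8.34) = 11.03 J
Energy reaching the spring: E = 20.837 − 11.03 = 9.8034 J
At max compression ½kx² = E ⇒ x = √(2E/k) = √(2 × 9.8034/2400) = 0.09039 m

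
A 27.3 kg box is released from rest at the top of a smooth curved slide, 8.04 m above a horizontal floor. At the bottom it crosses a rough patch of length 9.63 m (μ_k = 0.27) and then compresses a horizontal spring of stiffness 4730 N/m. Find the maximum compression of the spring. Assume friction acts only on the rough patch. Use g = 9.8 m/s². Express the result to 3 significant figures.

x = 0.784 m

Initial energy: E₁ = mgh = (27.3)(9.8)(8.04) = 2151.0 J
Friction removes W_f = μ_k mg d = (0.27)(27.3)(9.8)(9.63) = 695.6 J
Energy reaching the spring: E = 2151.0 − 695.6 = 1455.4 J
At max compression ½kx² = E ⇒ x = √(2E/k) = √(2 × 1455.4/4730) = 0.7845 m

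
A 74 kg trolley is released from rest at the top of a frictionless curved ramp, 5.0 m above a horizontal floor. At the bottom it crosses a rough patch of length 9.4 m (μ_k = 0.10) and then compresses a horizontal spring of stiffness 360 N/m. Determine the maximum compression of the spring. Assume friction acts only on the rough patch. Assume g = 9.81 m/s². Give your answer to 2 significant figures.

Initial energy: E₁ = mgh = (74)(9.81)(5.0) = 3629.7 J
Friction removes W_f = μ_k mg d = (0.10)(74)(9.81)(9.4) = 682.4 J
Energy reaching the spring: E = 3629.7 − 682.4 = 2947.3 J
At max compression ½kx² = E ⇒ x = √(2E/k) = √(2 × 2947.3/360) = 4.046 m

x = 4.0 m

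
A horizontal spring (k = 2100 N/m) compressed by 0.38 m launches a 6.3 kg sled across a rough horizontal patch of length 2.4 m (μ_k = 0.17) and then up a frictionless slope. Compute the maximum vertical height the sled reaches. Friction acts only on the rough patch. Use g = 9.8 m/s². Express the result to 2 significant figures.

h = 2.0 m

Spring energy: E₀ = ½kx² = ½(2100)(0.38)² = 151.62 J
Friction: W_f = μ_k mg d = (0.17)(6.3)(9.8)(2.4) = 25.19 J
Energy at base of ramp: E = 151.62 − 25.19 = 126.43 J
At max height all remaining energy is PE: mgh = E ⇒ h = E/(mg) = 126.43/(6.3 × 9.8) = 2.048 m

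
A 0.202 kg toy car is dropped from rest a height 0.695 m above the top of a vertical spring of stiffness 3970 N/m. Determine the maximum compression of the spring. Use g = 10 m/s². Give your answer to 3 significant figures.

Let x be the compression. The total drop is H + x, and the car is instantaneously at rest at max compression, so energy conservation gives:
mg(H + x) = ½kx²
½(3970)x² − (0.202)(10)x − (0.202)(10)(0.695) = 0
1985x² − 2.020x − 1.404 = 0
x = [2.020 + √(4.080 + 11147)]/(2 × 1985) = 0.02711 m

x = 0.0271 m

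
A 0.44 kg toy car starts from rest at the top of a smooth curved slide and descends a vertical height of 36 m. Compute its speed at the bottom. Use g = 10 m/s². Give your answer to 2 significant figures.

v = 27 m/s

Mechanical energy is conserved (no friction): mgh = ½mv²
v = √(2gh) = √(2 × 10 × 36) = √720.00 = 26.83 m/s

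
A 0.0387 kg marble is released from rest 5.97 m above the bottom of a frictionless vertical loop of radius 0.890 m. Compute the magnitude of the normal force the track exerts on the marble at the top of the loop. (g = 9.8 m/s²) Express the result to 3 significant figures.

N = 3.19 N

Energy from release to top (height 2r): mgh = ½mv_top² + mg(2r)
v_top² = 2g(h − 2r) = 2(9.8)(5.97 − 1.780) = 82.124 m²/s²
At the top, both N and weight point toward the centre: N + mg = mv_top²/r
N = m(v_top²/r − g) = 0.0387(82.124/0.890 − 9.8) = 3.192 N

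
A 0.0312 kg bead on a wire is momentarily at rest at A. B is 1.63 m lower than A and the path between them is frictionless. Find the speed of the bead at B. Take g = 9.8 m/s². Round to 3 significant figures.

v = 5.65 m/s

By conservation of mechanical energy, mgh = ½mv²
v = √(2gh) = √(2 × 9.8 × 1.63) = √31.948 = 5.652 m/s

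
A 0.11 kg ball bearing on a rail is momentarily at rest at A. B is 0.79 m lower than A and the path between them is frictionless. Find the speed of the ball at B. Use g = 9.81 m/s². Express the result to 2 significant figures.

v = 3.9 m/s

Mechanical energy is conserved (no friction): mgh = ½mv²
v = √(2gh) = √(2 × 9.81 × 0.79) = √15.500 = 3.937 m/s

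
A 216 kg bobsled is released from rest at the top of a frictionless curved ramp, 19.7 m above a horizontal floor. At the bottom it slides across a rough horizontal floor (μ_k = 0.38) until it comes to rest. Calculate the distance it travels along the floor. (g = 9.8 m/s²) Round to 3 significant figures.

Energy at the top = energy at the end + work done against friction:
At rest all PE has been dissipated by friction: mgh = μ_k m g d
d = h/μ_k = 19.7/0.38 = 51.84 m

d = 51.8 m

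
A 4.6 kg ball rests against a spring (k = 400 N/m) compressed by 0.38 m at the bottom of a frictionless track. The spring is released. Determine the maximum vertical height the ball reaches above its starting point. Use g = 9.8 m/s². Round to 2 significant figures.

At maximum height the ball is at rest, so ½kx² = mgh
h = kx²/(2mg) = (400)(0.38)²/(2 × 4.6 × 9.8) = 0.6406 m

h = 0.64 m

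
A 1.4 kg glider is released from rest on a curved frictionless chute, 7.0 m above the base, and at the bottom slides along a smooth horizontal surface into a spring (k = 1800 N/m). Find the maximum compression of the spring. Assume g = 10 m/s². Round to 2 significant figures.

x = 0.33 m

At max compression the glider is momentarily at rest: mgh = ½kx²
x = √(2mgh/k) = √(2 × 1.4 × 10 × 7.0 / 1800) = 0.3300 m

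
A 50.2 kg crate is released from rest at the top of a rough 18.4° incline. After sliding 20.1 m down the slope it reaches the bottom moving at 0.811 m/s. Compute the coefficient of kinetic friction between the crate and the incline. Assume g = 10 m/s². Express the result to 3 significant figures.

mgh = ½mv² + μ_k (mg cosθ) L, with h = L sinθ
mgL sinθ = 3185.0 J; ½mv² = 16.509 J
W_f = 3185.0 − 16.509 = 3168 J
μ_k = W_f/(mg cosθ · L) = 3168/(476.3 × 20.1) = 0.3309

μ_k = 0.331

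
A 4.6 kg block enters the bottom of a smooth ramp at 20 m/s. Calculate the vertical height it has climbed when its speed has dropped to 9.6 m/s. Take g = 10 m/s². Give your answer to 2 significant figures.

Energy balance between the two points: ½mv₁² = ½mv₂² + mgh
h = (v₁² − v₂²)/(2g) = (20² − 9.6²)/(2 × 10) = 15.39 m

h = 15 m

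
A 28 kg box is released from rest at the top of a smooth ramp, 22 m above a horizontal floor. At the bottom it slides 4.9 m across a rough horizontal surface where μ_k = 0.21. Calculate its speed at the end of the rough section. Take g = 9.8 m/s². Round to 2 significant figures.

v = 20 m/s

Applying the work–energy principle:
mgh = ½mv² + μ_k m g d
W_f = μ_k mg d = (0.21)(28)(9.8)(4.9) = 282.4 J
½mv² = mgh − W_f = 6036.8 − 282.4 = 5754.4 J
v = √(2 × 5754.4/28) = 20.27 m/s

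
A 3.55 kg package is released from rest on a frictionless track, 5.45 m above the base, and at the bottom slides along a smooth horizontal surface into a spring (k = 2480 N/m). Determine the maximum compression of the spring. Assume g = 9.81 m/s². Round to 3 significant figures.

x = 0.391 m

Energy conservation (no friction) from release to max compression: mgh = ½kx²
x = √(2mgh/k) = √(2 × 3.55 × 9.81 × 5.45 / 2480) = 0.3912 m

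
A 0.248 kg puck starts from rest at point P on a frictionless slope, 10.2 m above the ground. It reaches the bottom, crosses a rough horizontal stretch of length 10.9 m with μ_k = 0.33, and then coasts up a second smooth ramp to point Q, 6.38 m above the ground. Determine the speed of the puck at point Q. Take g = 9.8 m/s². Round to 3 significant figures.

v = 2.09 m/s

Energy at P: mgh₁ = (0.248)(9.8)(10.2) = 24.790 J
Friction loss: W_f = μ_k mg d = 8.742 J
At Q: ½mv² + mgh₂ = mgh₁ − W_f
½mv² = 24.790 − 8.742 − 15.506 = 0.54198 J
v = √(2 × 0.54198/0.248) = 2.091 m/s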